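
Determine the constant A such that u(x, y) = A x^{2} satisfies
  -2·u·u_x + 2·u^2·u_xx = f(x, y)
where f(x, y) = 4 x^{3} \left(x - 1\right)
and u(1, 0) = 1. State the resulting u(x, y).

Substitute the ansatz u = A x^{2} into the left-hand side.
Derivatives of the ansatz:
  u_x = 2 A x
  u_xx = 2 A
Term by term:
  -2·u·u_x = - 4 A^{2} x^{3}
  2·u^2·u_xx = 4 A^{3} x^{4}
So the left-hand side equals
  4 A^{3} x^{4} - 4 A^{2} x^{3}
This must equal f(x, y) identically; expanded, f = 4 x^{4} - 4 x^{3}.
Matching coefficients of the independent functions:
  [x^{3}]:  - 4 A^{2} = -4
  [x^{4}]:  4 A^{3} = 4
Solving: A = 1.
Check against the point condition:
  u(1, 0) = 1  ⟹  A = 1  ✓
Hence u(x, y) = x^{2}.

Answer: u(x, y) = x^{2}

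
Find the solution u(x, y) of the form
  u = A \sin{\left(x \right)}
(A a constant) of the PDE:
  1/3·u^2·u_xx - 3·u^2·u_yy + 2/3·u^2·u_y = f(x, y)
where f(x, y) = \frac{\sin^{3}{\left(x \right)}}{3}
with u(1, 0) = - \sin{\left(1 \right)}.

Substitute the ansatz u = A \sin{\left(x \right)} into the left-hand side.
Derivatives of the ansatz:
  u_xx = - A \sin{\left(x \right)}
  u_yy = 0
  u_y = 0
Term by term:
  1/3·u^2·u_xx = - \frac{A^{3} \sin^{3}{\left(x \right)}}{3}
  -3·u^2·u_yy = 0
  2/3·u^2·u_y = 0
So the left-hand side equals
  - \frac{A^{3} \sin^{3}{\left(x \right)}}{3}
This must equal f(x, y) = \frac{\sin^{3}{\left(x \right)}}{3} identically.
Matching coefficients of the independent functions:
  [\sin^{3}{\left(x \right)}]:  - \frac{A^{3}}{3} = \frac{1}{3}
Solving: A = -1.
Check against the point condition:
  u(1, 0) = - \sin{\left(1 \right)}  ⟹  A \sin{\left(1 \right)} = - \sin{\left(1 \right)}  ✓
Hence u(x, y) = - \sin{\left(x \right)}.

Answer: u(x, y) = - \sin{\left(x \right)}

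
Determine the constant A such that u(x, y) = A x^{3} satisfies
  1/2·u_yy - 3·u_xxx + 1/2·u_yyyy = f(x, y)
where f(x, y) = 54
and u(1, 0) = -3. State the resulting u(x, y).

Substitute the ansatz u = A x^{3} into the left-hand side.
Derivatives of the ansatz:
  u_yy = 0
  u_xxx = 6 A
  u_yyyy = 0
Term by term:
  1/2·u_yy = 0
  -3·u_xxx = - 18 A
  1/2·u_yyyy = 0
So the left-hand side equals
  - 18 A
This must equal f(x, y) = 54 identically.
Matching coefficients of the independent functions:
  [constant term]:  - 18 A = 54
Solving: A = -3.
Check against the point condition:
  u(1, 0) = -3  ⟹  A = -3  ✓
Hence u(x, y) = - 3 x^{3}.

Answer: u(x, y) = - 3 x^{3}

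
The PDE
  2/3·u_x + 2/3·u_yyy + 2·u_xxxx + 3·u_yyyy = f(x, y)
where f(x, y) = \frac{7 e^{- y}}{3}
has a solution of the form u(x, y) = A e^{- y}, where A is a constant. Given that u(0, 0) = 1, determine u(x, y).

Answer: u(x, y) = e^{- y}

Derivation:
Substitute the ansatz u = A e^{- y} into the left-hand side.
Derivatives of the ansatz:
  u_x = 0
  u_yyy = - A e^{- y}
  u_xxxx = 0
  u_yyyy = A e^{- y}
Term by term:
  2/3·u_x = 0
  2/3·u_yyy = - \frac{2 A e^{- y}}{3}
  2·u_xxxx = 0
  3·u_yyyy = 3 A e^{- y}
So the left-hand side equals
  \frac{7 A e^{- y}}{3}
This must equal f(x, y) = \frac{7 e^{- y}}{3} identically.
Matching coefficients of the independent functions:
  [e^{- y}]:  \frac{7 A}{3} = \frac{7}{3}
Solving: A = 1.
Check against the point condition:
  u(0, 0) = 1  ⟹  A = 1  ✓
Hence u(x, y) = e^{- y}.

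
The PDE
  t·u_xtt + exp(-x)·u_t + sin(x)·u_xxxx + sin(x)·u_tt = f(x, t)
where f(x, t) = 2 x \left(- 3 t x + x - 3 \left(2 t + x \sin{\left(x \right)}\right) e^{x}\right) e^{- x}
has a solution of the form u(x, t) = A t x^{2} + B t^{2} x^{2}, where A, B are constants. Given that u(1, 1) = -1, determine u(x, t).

Substitute the ansatz u = A t x^{2} + B t^{2} x^{2} into the left-hand side.
Derivatives of the ansatz:
  u_xtt = 4 B x
  u_t = A x^{2} + 2 B t x^{2}
  u_xxxx = 0
  u_tt = 2 B x^{2}
Term by term:
  t·u_xtt = 4 B t x
  exp(-x)·u_t = A x^{2} e^{- x} + 2 B t x^{2} e^{- x}
  sin(x)·u_xxxx = 0
  sin(x)·u_tt = 2 B x^{2} \sin{\left(x \right)}
So the left-hand side equals
  A x^{2} e^{- x} + 2 B t x^{2} e^{- x} + 4 B t x + 2 B x^{2} \sin{\left(x \right)}
This must equal f(x, t) identically; expanded, f = - 6 t x^{2} e^{- x} - 12 t x - 6 x^{2} \sin{\left(x \right)} + 2 x^{2} e^{- x}.
Matching coefficients of the independent functions:
  [t x]:  4 B = -12
  [x^{2} e^{- x}]:  A = 2
  [x^{2} \sin{\left(x \right)}, t x^{2} e^{- x}]:  2 B = -6
Solving: A = 2, B = -3.
Check against the point condition:
  u(1, 1) = -1  ⟹  A + B = -1  ✓
Hence u(x, t) = - 3 t^{2} x^{2} + 2 t x^{2}.

Answer: u(x, t) = - 3 t^{2} x^{2} + 2 t x^{2}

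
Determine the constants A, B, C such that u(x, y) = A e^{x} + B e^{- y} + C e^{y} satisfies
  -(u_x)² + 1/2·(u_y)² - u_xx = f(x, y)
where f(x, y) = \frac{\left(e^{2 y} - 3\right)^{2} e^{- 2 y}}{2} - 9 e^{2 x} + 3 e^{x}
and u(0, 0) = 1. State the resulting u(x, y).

Answer: u(x, y) = - 3 e^{x} + e^{y} + 3 e^{- y}

Derivation:
Substitute the ansatz u = A e^{x} + B e^{- y} + C e^{y} into the left-hand side.
Derivatives of the ansatz:
  u_x = A e^{x}
  u_y = - B e^{- y} + C e^{y}
  u_xx = A e^{x}
Term by term:
  -(u_x)² = - A^{2} e^{2 x}
  1/2·(u_y)² = \frac{B^{2} e^{- 2 y}}{2} - B C + \frac{C^{2} e^{2 y}}{2}
  -u_xx = - A e^{x}
So the left-hand side equals
  - A^{2} e^{2 x} - A e^{x} + \frac{B^{2} e^{- 2 y}}{2} - B C + \frac{C^{2} e^{2 y}}{2}
This must equal f(x, y) identically; expanded, f = - 9 e^{2 x} + 3 e^{x} + \frac{e^{2 y}}{2} - 3 + \frac{9 e^{- 2 y}}{2}.
Matching coefficients of the independent functions:
  [constant term]:  - B C = -3
  [e^{x}]:  - A = 3
  [e^{2 x}]:  - A^{2} = -9
  [e^{- 2 y}]:  \frac{B^{2}}{2} = \frac{9}{2}
  [e^{2 y}]:  \frac{C^{2}}{2} = \frac{1}{2}
These equations allow (A, B, C) = (-3, -3, -1) or (-3, 3, 1).
Impose the point condition(s):
  u(0, 0) = 1  ⟹  A + B + C = 1
Only A = -3, B = 3, C = 1 satisfies everything.
Hence u(x, y) = - 3 e^{x} + e^{y} + 3 e^{- y}.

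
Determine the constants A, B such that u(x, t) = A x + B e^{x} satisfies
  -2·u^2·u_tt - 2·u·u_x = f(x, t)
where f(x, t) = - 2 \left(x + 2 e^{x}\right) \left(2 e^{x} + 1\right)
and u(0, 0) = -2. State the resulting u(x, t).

Answer: u(x, t) = - x - 2 e^{x}

Derivation:
Substitute the ansatz u = A x + B e^{x} into the left-hand side.
Derivatives of the ansatz:
  u_tt = 0
  u_x = A + B e^{x}
Term by term:
  -2·u^2·u_tt = 0
  -2·u·u_x = - 2 A^{2} x - 2 A B x e^{x} - 2 A B e^{x} - 2 B^{2} e^{2 x}
So the left-hand side equals
  - 2 A^{2} x - 2 A B x e^{x} - 2 A B e^{x} - 2 B^{2} e^{2 x}
This must equal f(x, t) identically; expanded, f = - 4 x e^{x} - 2 x - 8 e^{2 x} - 4 e^{x}.
Matching coefficients of the independent functions:
  [x]:  - 2 A^{2} = -2
  [x e^{x}, e^{x}]:  - 2 A B = -4
  [e^{2 x}]:  - 2 B^{2} = -8
These equations allow (A, B) = (-1, -2) or (1, 2).
Impose the point condition(s):
  u(0, 0) = -2  ⟹  B = -2
Only A = -1, B = -2 satisfies everything.
Hence u(x, t) = - x - 2 e^{x}.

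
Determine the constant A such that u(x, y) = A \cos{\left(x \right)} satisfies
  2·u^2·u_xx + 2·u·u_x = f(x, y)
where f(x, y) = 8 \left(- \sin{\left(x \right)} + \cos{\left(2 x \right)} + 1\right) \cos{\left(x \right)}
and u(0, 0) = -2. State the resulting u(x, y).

Substitute the ansatz u = A \cos{\left(x \right)} into the left-hand side.
Derivatives of the ansatz:
  u_xx = - A \cos{\left(x \right)}
  u_x = - A \sin{\left(x \right)}
Term by term:
  2·u^2·u_xx = - 2 A^{3} \cos^{3}{\left(x \right)}
  2·u·u_x = - 2 A^{2} \sin{\left(x \right)} \cos{\left(x \right)}
So the left-hand side equals
  - 2 A^{3} \cos^{3}{\left(x \right)} - 2 A^{2} \sin{\left(x \right)} \cos{\left(x \right)}
This must equal f(x, y) identically; expanded, f = - 8 \sin{\left(x \right)} \cos{\left(x \right)} + 16 \cos^{3}{\left(x \right)}.
Matching coefficients of the independent functions:
  [\sin{\left(x \right)} \cos{\left(x \right)}]:  - 2 A^{2} = -8
  [\cos^{3}{\left(x \right)}]:  - 2 A^{3} = 16
Solving: A = -2.
Check against the point condition:
  u(0, 0) = -2  ⟹  A = -2  ✓
Hence u(x, y) = - 2 \cos{\left(x \right)}.

Answer: u(x, y) = - 2 \cos{\left(x \right)}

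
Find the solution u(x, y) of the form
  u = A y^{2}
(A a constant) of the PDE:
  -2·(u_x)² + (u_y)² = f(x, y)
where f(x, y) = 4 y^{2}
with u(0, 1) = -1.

Answer: u(x, y) = - y^{2}

Derivation:
Substitute the ansatz u = A y^{2} into the left-hand side.
Derivatives of the ansatz:
  u_x = 0
  u_y = 2 A y
Term by term:
  -2·(u_x)² = 0
  (u_y)² = 4 A^{2} y^{2}
So the left-hand side equals
  4 A^{2} y^{2}
This must equal f(x, y) = 4 y^{2} identically.
Matching coefficients of the independent functions:
  [y^{2}]:  4 A^{2} = 4
These equations allow (A) = (-1) or (1).
Impose the point condition(s):
  u(0, 1) = -1  ⟹  A = -1
Only A = -1 satisfies everything.
Hence u(x, y) = - y^{2}.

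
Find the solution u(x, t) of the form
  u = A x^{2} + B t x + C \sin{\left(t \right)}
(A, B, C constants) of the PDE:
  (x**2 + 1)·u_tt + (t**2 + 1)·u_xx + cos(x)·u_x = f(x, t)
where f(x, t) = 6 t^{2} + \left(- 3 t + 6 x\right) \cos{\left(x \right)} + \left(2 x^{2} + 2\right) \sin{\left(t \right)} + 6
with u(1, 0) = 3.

Answer: u(x, t) = - 3 t x + 3 x^{2} - 2 \sin{\left(t \right)}

Derivation:
Substitute the ansatz u = A x^{2} + B t x + C \sin{\left(t \right)} into the left-hand side.
Derivatives of the ansatz:
  u_tt = - C \sin{\left(t \right)}
  u_xx = 2 A
  u_x = 2 A x + B t
Term by term:
  (x**2 + 1)·u_tt = - C x^{2} \sin{\left(t \right)} - C \sin{\left(t \right)}
  (t**2 + 1)·u_xx = 2 A t^{2} + 2 A
  cos(x)·u_x = 2 A x \cos{\left(x \right)} + B t \cos{\left(x \right)}
So the left-hand side equals
  2 A t^{2} + 2 A x \cos{\left(x \right)} + 2 A + B t \cos{\left(x \right)} - C x^{2} \sin{\left(t \right)} - C \sin{\left(t \right)}
This must equal f(x, t) identically; expanded, f = 6 t^{2} - 3 t \cos{\left(x \right)} + 2 x^{2} \sin{\left(t \right)} + 6 x \cos{\left(x \right)} + 2 \sin{\left(t \right)} + 6.
Matching coefficients of the independent functions:
  [constant term, t^{2}, x \cos{\left(x \right)}]:  2 A = 6
  [t \cos{\left(x \right)}]:  B = -3
  [x^{2} \sin{\left(t \right)}, \sin{\left(t \right)}]:  - C = 2
Solving: A = 3, B = -3, C = -2.
Check against the point condition:
  u(1, 0) = 3  ⟹  A = 3  ✓
Hence u(x, t) = - 3 t x + 3 x^{2} - 2 \sin{\left(t \right)}.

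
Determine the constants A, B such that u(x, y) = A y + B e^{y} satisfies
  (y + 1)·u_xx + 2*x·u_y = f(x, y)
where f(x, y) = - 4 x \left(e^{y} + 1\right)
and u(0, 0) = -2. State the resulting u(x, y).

Substitute the ansatz u = A y + B e^{y} into the left-hand side.
Derivatives of the ansatz:
  u_xx = 0
  u_y = A + B e^{y}
Term by term:
  (y + 1)·u_xx = 0
  2*x·u_y = 2 A x + 2 B x e^{y}
So the left-hand side equals
  2 A x + 2 B x e^{y}
This must equal f(x, y) = - 4 x \left(e^{y} + 1\right) identically.
Matching coefficients of the independent functions:
  [x]:  2 A = -4
  [x e^{y}]:  2 B = -4
Solving: A = -2, B = -2.
Check against the point condition:
  u(0, 0) = -2  ⟹  B = -2  ✓
Hence u(x, y) = - 2 y - 2 e^{y}.

Answer: u(x, y) = - 2 y - 2 e^{y}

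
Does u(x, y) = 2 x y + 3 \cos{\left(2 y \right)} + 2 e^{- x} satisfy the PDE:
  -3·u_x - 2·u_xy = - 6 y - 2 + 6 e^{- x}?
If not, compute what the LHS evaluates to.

Evaluate each term of the left-hand side for u = 2 x y + 3 \cos{\left(2 y \right)} + 2 e^{- x}.
Derivatives:
  u_x = 2 y - 2 e^{- x}
  u_xy = 2
Terms:
  -3·u_x = - 6 y + 6 e^{- x}
  -2·u_xy = -4
Sum: LHS = - 6 y - 4 + 6 e^{- x}
Given right-hand side: - 6 y - 2 + 6 e^{- x}. Difference LHS − RHS = -2 ≠ 0, so u is not a solution.

Answer: No, the LHS evaluates to - 6 y - 4 + 6 e^{- x}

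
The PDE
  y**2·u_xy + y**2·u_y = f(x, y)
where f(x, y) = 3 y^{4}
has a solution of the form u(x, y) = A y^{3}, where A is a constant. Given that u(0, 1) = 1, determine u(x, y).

Substitute the ansatz u = A y^{3} into the left-hand side.
Derivatives of the ansatz:
  u_xy = 0
  u_y = 3 A y^{2}
Term by term:
  y**2·u_xy = 0
  y**2·u_y = 3 A y^{4}
So the left-hand side equals
  3 A y^{4}
This must equal f(x, y) = 3 y^{4} identically.
Matching coefficients of the independent functions:
  [y^{4}]:  3 A = 3
Solving: A = 1.
Check against the point condition:
  u(0, 1) = 1  ⟹  A = 1  ✓
Hence u(x, y) = y^{3}.

Answer: u(x, y) = y^{3}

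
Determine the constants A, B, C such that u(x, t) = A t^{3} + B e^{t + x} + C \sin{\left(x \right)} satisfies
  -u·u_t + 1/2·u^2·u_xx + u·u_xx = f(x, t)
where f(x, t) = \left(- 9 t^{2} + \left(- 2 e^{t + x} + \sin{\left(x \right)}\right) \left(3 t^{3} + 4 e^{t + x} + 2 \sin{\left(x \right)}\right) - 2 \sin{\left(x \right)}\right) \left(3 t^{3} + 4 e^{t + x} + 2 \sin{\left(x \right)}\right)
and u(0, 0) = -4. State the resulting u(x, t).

Answer: u(x, t) = - 3 t^{3} - 4 e^{t + x} - 2 \sin{\left(x \right)}

Derivation:
Substitute the ansatz u = A t^{3} + B e^{t + x} + C \sin{\left(x \right)} into the left-hand side.
Derivatives of the ansatz:
  u_t = 3 A t^{2} + B e^{t} e^{x}
  u_xx = B e^{t} e^{x} - C \sin{\left(x \right)}
Term by term:
  -u·u_t = - 3 A^{2} t^{5} - A B t^{3} e^{t} e^{x} - 3 A B t^{2} e^{t} e^{x} - 3 A C t^{2} \sin{\left(x \right)} - B^{2} e^{2 t} e^{2 x} - B C e^{t} e^{x} \sin{\left(x \right)}
  1/2·u^2·u_xx = \frac{A^{2} B t^{6} e^{t} e^{x}}{2} - \frac{A^{2} C t^{6} \sin{\left(x \right)}}{2} + A B^{2} t^{3} e^{2 t} e^{2 x} - A C^{2} t^{3} \sin^{2}{\left(x \right)} + \frac{B^{3} e^{3 t} e^{3 x}}{2} + \frac{B^{2} C e^{2 t} e^{2 x} \sin{\left(x \right)}}{2} - \frac{B C^{2} e^{t} e^{x} \sin^{2}{\left(x \right)}}{2} - \frac{C^{3} \sin^{3}{\left(x \right)}}{2}
  u·u_xx = A B t^{3} e^{t} e^{x} - A C t^{3} \sin{\left(x \right)} + B^{2} e^{2 t} e^{2 x} - C^{2} \sin^{2}{\left(x \right)}
So the left-hand side equals
  \frac{A^{2} B t^{6} e^{t} e^{x}}{2} - \frac{A^{2} C t^{6} \sin{\left(x \right)}}{2} - 3 A^{2} t^{5} + A B^{2} t^{3} e^{2 t} e^{2 x} - 3 A B t^{2} e^{t} e^{x} - A C^{2} t^{3} \sin^{2}{\left(x \right)} - A C t^{3} \sin{\left(x \right)} - 3 A C t^{2} \sin{\left(x \right)} + \frac{B^{3} e^{3 t} e^{3 x}}{2} + \frac{B^{2} C e^{2 t} e^{2 x} \sin{\left(x \right)}}{2} - \frac{B C^{2} e^{t} e^{x} \sin^{2}{\left(x \right)}}{2} - B C e^{t} e^{x} \sin{\left(x \right)} - \frac{C^{3} \sin^{3}{\left(x \right)}}{2} - C^{2} \sin^{2}{\left(x \right)}
This must equal f(x, t) identically; expanded, f = - 18 t^{6} e^{t} e^{x} + 9 t^{6} \sin{\left(x \right)} - 27 t^{5} - 48 t^{3} e^{2 t} e^{2 x} + 12 t^{3} \sin^{2}{\left(x \right)} - 6 t^{3} \sin{\left(x \right)} - 36 t^{2} e^{t} e^{x} - 18 t^{2} \sin{\left(x \right)} - 32 e^{3 t} e^{3 x} - 16 e^{2 t} e^{2 x} \sin{\left(x \right)} + 8 e^{t} e^{x} \sin^{2}{\left(x \right)} - 8 e^{t} e^{x} \sin{\left(x \right)} + 4 \sin^{3}{\left(x \right)} - 4 \sin^{2}{\left(x \right)}.
Matching coefficients of the independent functions:
  [t^{5}]:  - 3 A^{2} = -27
  [t^{2} \sin{\left(x \right)}]:  - 3 A C = -18
  [t^{3} \sin{\left(x \right)}]:  - A C = -6
  [t^{3} \sin^{2}{\left(x \right)}]:  - A C^{2} = 12
  [t^{6} \sin{\left(x \right)}]:  - \frac{A^{2} C}{2} = 9
  [e^{3 t} e^{3 x}]:  \frac{B^{3}}{2} = -32
  [t^{2} e^{t} e^{x}]:  - 3 A B = -36
  [t^{3} e^{2 t} e^{2 x}]:  A B^{2} = -48
  [t^{6} e^{t} e^{x}]:  \frac{A^{2} B}{2} = -18
  [e^{t} e^{x} \sin{\left(x \right)}]:  - B C = -8
  [e^{t} e^{x} \sin^{2}{\left(x \right)}]:  - \frac{B C^{2}}{2} = 8
  [e^{2 t} e^{2 x} \sin{\left(x \right)}]:  \frac{B^{2} C}{2} = -16
  [\sin^{2}{\left(x \right)}]:  - C^{2} = -4
  [\sin^{3}{\left(x \right)}]:  - \frac{C^{3}}{2} = 4
Solving: A = -3, B = -4, C = -2.
Check against the point condition:
  u(0, 0) = -4  ⟹  B = -4  ✓
Hence u(x, t) = - 3 t^{3} - 4 e^{t + x} - 2 \sin{\left(x \right)}.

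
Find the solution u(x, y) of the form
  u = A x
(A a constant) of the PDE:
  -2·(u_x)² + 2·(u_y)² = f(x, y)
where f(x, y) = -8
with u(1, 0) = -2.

Substitute the ansatz u = A x into the left-hand side.
Derivatives of the ansatz:
  u_x = A
  u_y = 0
Term by term:
  -2·(u_x)² = - 2 A^{2}
  2·(u_y)² = 0
So the left-hand side equals
  - 2 A^{2}
This must equal f(x, y) = -8 identically.
Matching coefficients of the independent functions:
  [constant term]:  - 2 A^{2} = -8
These equations allow (A) = (-2) or (2).
Impose the point condition(s):
  u(1, 0) = -2  ⟹  A = -2
Only A = -2 satisfies everything.
Hence u(x, y) = - 2 x.

Answer: u(x, y) = - 2 x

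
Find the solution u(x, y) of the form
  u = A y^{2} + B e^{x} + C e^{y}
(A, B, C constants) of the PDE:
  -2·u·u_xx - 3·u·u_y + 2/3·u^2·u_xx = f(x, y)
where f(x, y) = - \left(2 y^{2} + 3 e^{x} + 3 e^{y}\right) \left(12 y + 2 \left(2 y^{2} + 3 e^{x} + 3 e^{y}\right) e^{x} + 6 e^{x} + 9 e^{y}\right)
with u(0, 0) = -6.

Answer: u(x, y) = - 2 y^{2} - 3 e^{x} - 3 e^{y}

Derivation:
Substitute the ansatz u = A y^{2} + B e^{x} + C e^{y} into the left-hand side.
Derivatives of the ansatz:
  u_xx = B e^{x}
  u_y = 2 A y + C e^{y}
Term by term:
  -2·u·u_xx = - 2 A B y^{2} e^{x} - 2 B^{2} e^{2 x} - 2 B C e^{x} e^{y}
  -3·u·u_y = - 6 A^{2} y^{3} - 6 A B y e^{x} - 3 A C y^{2} e^{y} - 6 A C y e^{y} - 3 B C e^{x} e^{y} - 3 C^{2} e^{2 y}
  2/3·u^2·u_xx = \frac{2 A^{2} B y^{4} e^{x}}{3} + \frac{4 A B^{2} y^{2} e^{2 x}}{3} + \frac{4 A B C y^{2} e^{x} e^{y}}{3} + \frac{2 B^{3} e^{3 x}}{3} + \frac{4 B^{2} C e^{2 x} e^{y}}{3} + \frac{2 B C^{2} e^{x} e^{2 y}}{3}
So the left-hand side equals
  \frac{2 A^{2} B y^{4} e^{x}}{3} - 6 A^{2} y^{3} + \frac{4 A B^{2} y^{2} e^{2 x}}{3} + \frac{4 A B C y^{2} e^{x} e^{y}}{3} - 2 A B y^{2} e^{x} - 6 A B y e^{x} - 3 A C y^{2} e^{y} - 6 A C y e^{y} + \frac{2 B^{3} e^{3 x}}{3} + \frac{4 B^{2} C e^{2 x} e^{y}}{3} - 2 B^{2} e^{2 x} + \frac{2 B C^{2} e^{x} e^{2 y}}{3} - 5 B C e^{x} e^{y} - 3 C^{2} e^{2 y}
This must equal f(x, y) identically; expanded, f = - 8 y^{4} e^{x} - 24 y^{3} - 24 y^{2} e^{2 x} - 24 y^{2} e^{x} e^{y} - 12 y^{2} e^{x} - 18 y^{2} e^{y} - 36 y e^{x} - 36 y e^{y} - 18 e^{3 x} - 36 e^{2 x} e^{y} - 18 e^{2 x} - 18 e^{x} e^{2 y} - 45 e^{x} e^{y} - 27 e^{2 y}.
Matching coefficients of the independent functions:
  [y^{3}]:  - 6 A^{2} = -24
  [y e^{x}]:  - 6 A B = -36
  [y e^{y}]:  - 6 A C = -36
  [y^{2} e^{x}]:  - 2 A B = -12
  [y^{2} e^{2 x}]:  \frac{4 A B^{2}}{3} = -24
  [y^{2} e^{y}]:  - 3 A C = -18
  [y^{4} e^{x}]:  \frac{2 A^{2} B}{3} = -8
  [e^{x} e^{y}]:  - 5 B C = -45
  [e^{x} e^{2 y}]:  \frac{2 B C^{2}}{3} = -18
  [e^{2 x} e^{y}]:  \frac{4 B^{2} C}{3} = -36
  [y^{2} e^{x} e^{y}]:  \frac{4 A B C}{3} = -24
  [e^{2 x}]:  - 2 B^{2} = -18
  [e^{3 x}]:  \frac{2 B^{3}}{3} = -18
  [e^{2 y}]:  - 3 C^{2} = -27
Solving: A = -2, B = -3, C = -3.
Check against the point condition:
  u(0, 0) = -6  ⟹  B + C = -6  ✓
Hence u(x, y) = - 2 y^{2} - 3 e^{x} - 3 e^{y}.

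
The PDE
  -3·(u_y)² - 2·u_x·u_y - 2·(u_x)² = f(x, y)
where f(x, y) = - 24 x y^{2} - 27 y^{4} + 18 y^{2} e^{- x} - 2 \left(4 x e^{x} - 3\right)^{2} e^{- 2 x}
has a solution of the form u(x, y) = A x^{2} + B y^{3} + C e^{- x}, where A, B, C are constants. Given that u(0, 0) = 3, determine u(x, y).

Substitute the ansatz u = A x^{2} + B y^{3} + C e^{- x} into the left-hand side.
Derivatives of the ansatz:
  u_y = 3 B y^{2}
  u_x = 2 A x - C e^{- x}
Term by term:
  -3·(u_y)² = - 27 B^{2} y^{4}
  -2·u_x·u_y = - 12 A B x y^{2} + 6 B C y^{2} e^{- x}
  -2·(u_x)² = - 8 A^{2} x^{2} + 8 A C x e^{- x} - 2 C^{2} e^{- 2 x}
So the left-hand side equals
  - 8 A^{2} x^{2} - 12 A B x y^{2} + 8 A C x e^{- x} - 27 B^{2} y^{4} + 6 B C y^{2} e^{- x} - 2 C^{2} e^{- 2 x}
This must equal f(x, y) identically; expanded, f = - 32 x^{2} - 24 x y^{2} + 48 x e^{- x} - 27 y^{4} + 18 y^{2} e^{- x} - 18 e^{- 2 x}.
Matching coefficients of the independent functions:
  [x^{2}]:  - 8 A^{2} = -32
  [y^{4}]:  - 27 B^{2} = -27
  [x y^{2}]:  - 12 A B = -24
  [x e^{- x}]:  8 A C = 48
  [y^{2} e^{- x}]:  6 B C = 18
  [e^{- 2 x}]:  - 2 C^{2} = -18
These equations allow (A, B, C) = (-2, -1, -3) or (2, 1, 3).
Impose the point condition(s):
  u(0, 0) = 3  ⟹  C = 3
Only A = 2, B = 1, C = 3 satisfies everything.
Hence u(x, y) = 2 x^{2} + y^{3} + 3 e^{- x}.

Answer: u(x, y) = 2 x^{2} + y^{3} + 3 e^{- x}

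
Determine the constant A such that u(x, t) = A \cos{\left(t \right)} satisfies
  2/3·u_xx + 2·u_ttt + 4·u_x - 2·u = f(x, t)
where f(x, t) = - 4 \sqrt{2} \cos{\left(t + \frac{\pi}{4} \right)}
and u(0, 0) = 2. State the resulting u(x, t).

Substitute the ansatz u = A \cos{\left(t \right)} into the left-hand side.
Derivatives of the ansatz:
  u_xx = 0
  u_ttt = A \sin{\left(t \right)}
  u_x = 0
Term by term:
  2/3·u_xx = 0
  2·u_ttt = 2 A \sin{\left(t \right)}
  4·u_x = 0
  -2·u = - 2 A \cos{\left(t \right)}
So the left-hand side equals
  2 A \sin{\left(t \right)} - 2 A \cos{\left(t \right)}
This must equal f(x, t) identically; expanded, f = 4 \sin{\left(t \right)} - 4 \cos{\left(t \right)}.
Matching coefficients of the independent functions:
  [\sin{\left(t \right)}]:  2 A = 4
  [\cos{\left(t \right)}]:  - 2 A = -4
Solving: A = 2.
Check against the point condition:
  u(0, 0) = 2  ⟹  A = 2  ✓
Hence u(x, t) = 2 \cos{\left(t \right)}.

Answer: u(x, t) = 2 \cos{\left(t \right)}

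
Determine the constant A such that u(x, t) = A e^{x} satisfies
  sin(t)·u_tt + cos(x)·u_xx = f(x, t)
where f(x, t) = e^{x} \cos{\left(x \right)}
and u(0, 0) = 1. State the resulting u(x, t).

Answer: u(x, t) = e^{x}

Derivation:
Substitute the ansatz u = A e^{x} into the left-hand side.
Derivatives of the ansatz:
  u_tt = 0
  u_xx = A e^{x}
Term by term:
  sin(t)·u_tt = 0
  cos(x)·u_xx = A e^{x} \cos{\left(x \right)}
So the left-hand side equals
  A e^{x} \cos{\left(x \right)}
This must equal f(x, t) = e^{x} \cos{\left(x \right)} identically.
Matching coefficients of the independent functions:
  [e^{x} \cos{\left(x \right)}]:  A = 1
Solving: A = 1.
Check against the point condition:
  u(0, 0) = 1  ⟹  A = 1  ✓
Hence u(x, t) = e^{x}.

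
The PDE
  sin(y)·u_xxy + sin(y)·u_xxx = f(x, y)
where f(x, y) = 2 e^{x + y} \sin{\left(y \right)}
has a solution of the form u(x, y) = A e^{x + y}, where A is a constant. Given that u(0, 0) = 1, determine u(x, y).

Substitute the ansatz u = A e^{x + y} into the left-hand side.
Derivatives of the ansatz:
  u_xxy = A e^{x} e^{y}
  u_xxx = A e^{x} e^{y}
Term by term:
  sin(y)·u_xxy = A e^{x} e^{y} \sin{\left(y \right)}
  sin(y)·u_xxx = A e^{x} e^{y} \sin{\left(y \right)}
So the left-hand side equals
  2 A e^{x} e^{y} \sin{\left(y \right)}
This must equal f(x, y) identically; expanded, f = 2 e^{x} e^{y} \sin{\left(y \right)}.
Matching coefficients of the independent functions:
  [e^{x} e^{y} \sin{\left(y \right)}]:  2 A = 2
Solving: A = 1.
Check against the point condition:
  u(0, 0) = 1  ⟹  A = 1  ✓
Hence u(x, y) = e^{x + y}.

Answer: u(x, y) = e^{x + y}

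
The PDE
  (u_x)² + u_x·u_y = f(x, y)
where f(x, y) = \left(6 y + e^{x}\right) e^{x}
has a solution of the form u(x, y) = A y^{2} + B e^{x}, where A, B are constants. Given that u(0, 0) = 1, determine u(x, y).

Substitute the ansatz u = A y^{2} + B e^{x} into the left-hand side.
Derivatives of the ansatz:
  u_x = B e^{x}
  u_y = 2 A y
Term by term:
  (u_x)² = B^{2} e^{2 x}
  u_x·u_y = 2 A B y e^{x}
So the left-hand side equals
  2 A B y e^{x} + B^{2} e^{2 x}
This must equal f(x, y) = \left(6 y + e^{x}\right) e^{x} identically.
Matching coefficients of the independent functions:
  [y e^{x}]:  2 A B = 6
  [e^{2 x}]:  B^{2} = 1
These equations allow (A, B) = (-3, -1) or (3, 1).
Impose the point condition(s):
  u(0, 0) = 1  ⟹  B = 1
Only A = 3, B = 1 satisfies everything.
Hence u(x, y) = 3 y^{2} + e^{x}.

Answer: u(x, y) = 3 y^{2} + e^{x}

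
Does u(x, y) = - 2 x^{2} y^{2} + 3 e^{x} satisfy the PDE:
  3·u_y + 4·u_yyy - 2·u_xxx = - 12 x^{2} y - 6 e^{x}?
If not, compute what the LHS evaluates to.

Answer: Yes

Derivation:
Evaluate each term of the left-hand side for u = - 2 x^{2} y^{2} + 3 e^{x}.
Derivatives:
  u_y = - 4 x^{2} y
  u_yyy = 0
  u_xxx = 3 e^{x}
Terms:
  3·u_y = - 12 x^{2} y
  4·u_yyy = 0
  -2·u_xxx = - 6 e^{x}
Sum: LHS = - 12 x^{2} y - 6 e^{x}
This is exactly the given right-hand side, so u is a solution.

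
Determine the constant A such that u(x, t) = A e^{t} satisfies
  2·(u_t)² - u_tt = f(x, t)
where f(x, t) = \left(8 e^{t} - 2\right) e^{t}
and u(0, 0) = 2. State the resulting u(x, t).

Substitute the ansatz u = A e^{t} into the left-hand side.
Derivatives of the ansatz:
  u_t = A e^{t}
  u_tt = A e^{t}
Term by term:
  2·(u_t)² = 2 A^{2} e^{2 t}
  -u_tt = - A e^{t}
So the left-hand side equals
  2 A^{2} e^{2 t} - A e^{t}
This must equal f(x, t) = \left(8 e^{t} - 2\right) e^{t} identically.
Matching coefficients of the independent functions:
  [e^{t}]:  - A = -2
  [e^{2 t}]:  2 A^{2} = 8
Solving: A = 2.
Check against the point condition:
  u(0, 0) = 2  ⟹  A = 2  ✓
Hence u(x, t) = 2 e^{t}.

Answer: u(x, t) = 2 e^{t}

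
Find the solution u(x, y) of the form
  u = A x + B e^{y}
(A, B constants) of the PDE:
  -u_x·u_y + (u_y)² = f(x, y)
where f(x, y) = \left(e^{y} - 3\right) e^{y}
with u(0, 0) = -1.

Answer: u(x, y) = - 3 x - e^{y}

Derivation:
Substitute the ansatz u = A x + B e^{y} into the left-hand side.
Derivatives of the ansatz:
  u_x = A
  u_y = B e^{y}
Term by term:
  -u_x·u_y = - A B e^{y}
  (u_y)² = B^{2} e^{2 y}
So the left-hand side equals
  - A B e^{y} + B^{2} e^{2 y}
This must equal f(x, y) = \left(e^{y} - 3\right) e^{y} identically.
Matching coefficients of the independent functions:
  [e^{y}]:  - A B = -3
  [e^{2 y}]:  B^{2} = 1
These equations allow (A, B) = (-3, -1) or (3, 1).
Impose the point condition(s):
  u(0, 0) = -1  ⟹  B = -1
Only A = -3, B = -1 satisfies everything.
Hence u(x, y) = - 3 x - e^{y}.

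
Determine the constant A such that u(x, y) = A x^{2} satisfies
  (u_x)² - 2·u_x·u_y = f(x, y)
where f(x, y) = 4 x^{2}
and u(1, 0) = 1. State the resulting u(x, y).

Substitute the ansatz u = A x^{2} into the left-hand side.
Derivatives of the ansatz:
  u_x = 2 A x
  u_y = 0
Term by term:
  (u_x)² = 4 A^{2} x^{2}
  -2·u_x·u_y = 0
So the left-hand side equals
  4 A^{2} x^{2}
This must equal f(x, y) = 4 x^{2} identically.
Matching coefficients of the independent functions:
  [x^{2}]:  4 A^{2} = 4
These equations allow (A) = (-1) or (1).
Impose the point condition(s):
  u(1, 0) = 1  ⟹  A = 1
Only A = 1 satisfies everything.
Hence u(x, y) = x^{2}.

Answer: u(x, y) = x^{2}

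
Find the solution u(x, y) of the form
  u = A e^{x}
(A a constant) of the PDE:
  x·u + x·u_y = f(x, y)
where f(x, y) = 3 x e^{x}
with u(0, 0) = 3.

Substitute the ansatz u = A e^{x} into the left-hand side.
Derivatives of the ansatz:
  u_y = 0
Term by term:
  x·u = A x e^{x}
  x·u_y = 0
So the left-hand side equals
  A x e^{x}
This must equal f(x, y) = 3 x e^{x} identically.
Matching coefficients of the independent functions:
  [x e^{x}]:  A = 3
Solving: A = 3.
Check against the point condition:
  u(0, 0) = 3  ⟹  A = 3  ✓
Hence u(x, y) = 3 e^{x}.

Answer: u(x, y) = 3 e^{x}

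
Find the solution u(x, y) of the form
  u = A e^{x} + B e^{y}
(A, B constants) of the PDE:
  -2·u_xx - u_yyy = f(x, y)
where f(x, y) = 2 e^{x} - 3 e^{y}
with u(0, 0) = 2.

Answer: u(x, y) = - e^{x} + 3 e^{y}

Derivation:
Substitute the ansatz u = A e^{x} + B e^{y} into the left-hand side.
Derivatives of the ansatz:
  u_xx = A e^{x}
  u_yyy = B e^{y}
Term by term:
  -2·u_xx = - 2 A e^{x}
  -u_yyy = - B e^{y}
So the left-hand side equals
  - 2 A e^{x} - B e^{y}
This must equal f(x, y) = 2 e^{x} - 3 e^{y} identically.
Matching coefficients of the independent functions:
  [e^{x}]:  - 2 A = 2
  [e^{y}]:  - B = -3
Solving: A = -1, B = 3.
Check against the point condition:
  u(0, 0) = 2  ⟹  A + B = 2  ✓
Hence u(x, y) = - e^{x} + 3 e^{y}.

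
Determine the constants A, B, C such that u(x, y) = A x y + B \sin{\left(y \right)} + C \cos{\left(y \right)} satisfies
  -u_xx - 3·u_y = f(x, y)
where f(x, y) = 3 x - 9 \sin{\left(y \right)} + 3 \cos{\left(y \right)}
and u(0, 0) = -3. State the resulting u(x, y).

Substitute the ansatz u = A x y + B \sin{\left(y \right)} + C \cos{\left(y \right)} into the left-hand side.
Derivatives of the ansatz:
  u_xx = 0
  u_y = A x + B \cos{\left(y \right)} - C \sin{\left(y \right)}
Term by term:
  -u_xx = 0
  -3·u_y = - 3 A x - 3 B \cos{\left(y \right)} + 3 C \sin{\left(y \right)}
So the left-hand side equals
  - 3 A x - 3 B \cos{\left(y \right)} + 3 C \sin{\left(y \right)}
This must equal f(x, y) = 3 x - 9 \sin{\left(y \right)} + 3 \cos{\left(y \right)} identically.
Matching coefficients of the independent functions:
  [x]:  - 3 A = 3
  [\sin{\left(y \right)}]:  3 C = -9
  [\cos{\left(y \right)}]:  - 3 B = 3
Solving: A = -1, B = -1, C = -3.
Check against the point condition:
  u(0, 0) = -3  ⟹  C = -3  ✓
Hence u(x, y) = - x y - \sin{\left(y \right)} - 3 \cos{\left(y \right)}.

Answer: u(x, y) = - x y - \sin{\left(y \right)} - 3 \cos{\left(y \right)}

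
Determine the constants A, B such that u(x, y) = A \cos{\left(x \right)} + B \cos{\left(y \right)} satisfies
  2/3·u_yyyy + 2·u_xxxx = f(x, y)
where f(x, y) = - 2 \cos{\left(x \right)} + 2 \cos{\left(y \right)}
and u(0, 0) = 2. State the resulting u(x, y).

Substitute the ansatz u = A \cos{\left(x \right)} + B \cos{\left(y \right)} into the left-hand side.
Derivatives of the ansatz:
  u_yyyy = B \cos{\left(y \right)}
  u_xxxx = A \cos{\left(x \right)}
Term by term:
  2/3·u_yyyy = \frac{2 B \cos{\left(y \right)}}{3}
  2·u_xxxx = 2 A \cos{\left(x \right)}
So the left-hand side equals
  2 A \cos{\left(x \right)} + \frac{2 B \cos{\left(y \right)}}{3}
This must equal f(x, y) = - 2 \cos{\left(x \right)} + 2 \cos{\left(y \right)} identically.
Matching coefficients of the independent functions:
  [\cos{\left(x \right)}]:  2 A = -2
  [\cos{\left(y \right)}]:  \frac{2 B}{3} = 2
Solving: A = -1, B = 3.
Check against the point condition:
  u(0, 0) = 2  ⟹  A + B = 2  ✓
Hence u(x, y) = - \cos{\left(x \right)} + 3 \cos{\left(y \right)}.

Answer: u(x, y) = - \cos{\left(x \right)} + 3 \cos{\left(y \right)}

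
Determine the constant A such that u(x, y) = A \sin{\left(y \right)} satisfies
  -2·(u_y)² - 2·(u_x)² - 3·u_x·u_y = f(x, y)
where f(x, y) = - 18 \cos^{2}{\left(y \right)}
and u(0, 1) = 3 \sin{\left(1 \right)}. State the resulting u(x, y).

Substitute the ansatz u = A \sin{\left(y \right)} into the left-hand side.
Derivatives of the ansatz:
  u_y = A \cos{\left(y \right)}
  u_x = 0
Term by term:
  -2·(u_y)² = - 2 A^{2} \cos^{2}{\left(y \right)}
  -2·(u_x)² = 0
  -3·u_x·u_y = 0
So the left-hand side equals
  - 2 A^{2} \cos^{2}{\left(y \right)}
This must equal f(x, y) = - 18 \cos^{2}{\left(y \right)} identically.
Matching coefficients of the independent functions:
  [\cos^{2}{\left(y \right)}]:  - 2 A^{2} = -18
These equations allow (A) = (-3) or (3).
Impose the point condition(s):
  u(0, 1) = 3 \sin{\left(1 \right)}  ⟹  A \sin{\left(1 \right)} = 3 \sin{\left(1 \right)}
Only A = 3 satisfies everything.
Hence u(x, y) = 3 \sin{\left(y \right)}.

Answer: u(x, y) = 3 \sin{\left(y \right)}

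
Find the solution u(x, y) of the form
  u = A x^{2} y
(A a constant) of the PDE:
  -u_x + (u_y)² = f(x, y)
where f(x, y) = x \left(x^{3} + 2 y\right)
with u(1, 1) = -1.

Answer: u(x, y) = - x^{2} y

Derivation:
Substitute the ansatz u = A x^{2} y into the left-hand side.
Derivatives of the ansatz:
  u_x = 2 A x y
  u_y = A x^{2}
Term by term:
  -u_x = - 2 A x y
  (u_y)² = A^{2} x^{4}
So the left-hand side equals
  A^{2} x^{4} - 2 A x y
This must equal f(x, y) identically; expanded, f = x^{4} + 2 x y.
Matching coefficients of the independent functions:
  [x^{4}]:  A^{2} = 1
  [x y]:  - 2 A = 2
Solving: A = -1.
Check against the point condition:
  u(1, 1) = -1  ⟹  A = -1  ✓
Hence u(x, y) = - x^{2} y.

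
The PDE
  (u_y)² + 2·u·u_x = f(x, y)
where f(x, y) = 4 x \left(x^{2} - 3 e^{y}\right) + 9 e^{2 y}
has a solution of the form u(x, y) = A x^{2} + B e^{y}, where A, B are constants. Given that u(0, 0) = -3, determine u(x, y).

Answer: u(x, y) = x^{2} - 3 e^{y}

Derivation:
Substitute the ansatz u = A x^{2} + B e^{y} into the left-hand side.
Derivatives of the ansatz:
  u_y = B e^{y}
  u_x = 2 A x
Term by term:
  (u_y)² = B^{2} e^{2 y}
  2·u·u_x = 4 A^{2} x^{3} + 4 A B x e^{y}
So the left-hand side equals
  4 A^{2} x^{3} + 4 A B x e^{y} + B^{2} e^{2 y}
This must equal f(x, y) identically; expanded, f = 4 x^{3} - 12 x e^{y} + 9 e^{2 y}.
Matching coefficients of the independent functions:
  [x^{3}]:  4 A^{2} = 4
  [x e^{y}]:  4 A B = -12
  [e^{2 y}]:  B^{2} = 9
These equations allow (A, B) = (-1, 3) or (1, -3).
Impose the point condition(s):
  u(0, 0) = -3  ⟹  B = -3
Only A = 1, B = -3 satisfies everything.
Hence u(x, y) = x^{2} - 3 e^{y}.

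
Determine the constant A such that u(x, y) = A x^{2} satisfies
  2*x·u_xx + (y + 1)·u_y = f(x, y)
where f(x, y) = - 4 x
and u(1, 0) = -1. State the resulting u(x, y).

Substitute the ansatz u = A x^{2} into the left-hand side.
Derivatives of the ansatz:
  u_xx = 2 A
  u_y = 0
Term by term:
  2*x·u_xx = 4 A x
  (y + 1)·u_y = 0
So the left-hand side equals
  4 A x
This must equal f(x, y) = - 4 x identically.
Matching coefficients of the independent functions:
  [x]:  4 A = -4
Solving: A = -1.
Check against the point condition:
  u(1, 0) = -1  ⟹  A = -1  ✓
Hence u(x, y) = - x^{2}.

Answer: u(x, y) = - x^{2}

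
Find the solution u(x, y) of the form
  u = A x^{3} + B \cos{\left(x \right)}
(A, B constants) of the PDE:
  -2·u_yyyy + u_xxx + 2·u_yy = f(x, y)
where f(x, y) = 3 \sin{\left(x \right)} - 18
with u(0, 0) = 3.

Answer: u(x, y) = - 3 x^{3} + 3 \cos{\left(x \right)}

Derivation:
Substitute the ansatz u = A x^{3} + B \cos{\left(x \right)} into the left-hand side.
Derivatives of the ansatz:
  u_yyyy = 0
  u_xxx = 6 A + B \sin{\left(x \right)}
  u_yy = 0
Term by term:
  -2·u_yyyy = 0
  u_xxx = 6 A + B \sin{\left(x \right)}
  2·u_yy = 0
So the left-hand side equals
  6 A + B \sin{\left(x \right)}
This must equal f(x, y) = 3 \sin{\left(x \right)} - 18 identically.
Matching coefficients of the independent functions:
  [constant term]:  6 A = -18
  [\sin{\left(x \right)}]:  B = 3
Solving: A = -3, B = 3.
Check against the point condition:
  u(0, 0) = 3  ⟹  B = 3  ✓
Hence u(x, y) = - 3 x^{3} + 3 \cos{\left(x \right)}.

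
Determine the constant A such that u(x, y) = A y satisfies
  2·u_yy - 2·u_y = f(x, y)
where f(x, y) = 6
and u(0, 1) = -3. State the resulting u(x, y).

Answer: u(x, y) = - 3 y

Derivation:
Substitute the ansatz u = A y into the left-hand side.
Derivatives of the ansatz:
  u_yy = 0
  u_y = A
Term by term:
  2·u_yy = 0
  -2·u_y = - 2 A
So the left-hand side equals
  - 2 A
This must equal f(x, y) = 6 identically.
Matching coefficients of the independent functions:
  [constant term]:  - 2 A = 6
Solving: A = -3.
Check against the point condition:
  u(0, 1) = -3  ⟹  A = -3  ✓
Hence u(x, y) = - 3 y.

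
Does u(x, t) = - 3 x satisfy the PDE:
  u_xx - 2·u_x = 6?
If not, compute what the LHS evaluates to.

Evaluate each term of the left-hand side for u = - 3 x.
Derivatives:
  u_xx = 0
  u_x = -3
Terms:
  u_xx = 0
  -2·u_x = 6
Sum: LHS = 6
This is exactly the given right-hand side, so u is a solution.

Answer: Yes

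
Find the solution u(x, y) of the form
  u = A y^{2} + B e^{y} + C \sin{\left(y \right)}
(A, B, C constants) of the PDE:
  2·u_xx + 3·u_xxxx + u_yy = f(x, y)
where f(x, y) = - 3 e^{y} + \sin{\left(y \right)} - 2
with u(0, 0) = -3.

Substitute the ansatz u = A y^{2} + B e^{y} + C \sin{\left(y \right)} into the left-hand side.
Derivatives of the ansatz:
  u_xx = 0
  u_xxxx = 0
  u_yy = 2 A + B e^{y} - C \sin{\left(y \right)}
Term by term:
  2·u_xx = 0
  3·u_xxxx = 0
  u_yy = 2 A + B e^{y} - C \sin{\left(y \right)}
So the left-hand side equals
  2 A + B e^{y} - C \sin{\left(y \right)}
This must equal f(x, y) = - 3 e^{y} + \sin{\left(y \right)} - 2 identically.
Matching coefficients of the independent functions:
  [constant term]:  2 A = -2
  [e^{y}]:  B = -3
  [\sin{\left(y \right)}]:  - C = 1
Solving: A = -1, B = -3, C = -1.
Check against the point condition:
  u(0, 0) = -3  ⟹  B = -3  ✓
Hence u(x, y) = - y^{2} - 3 e^{y} - \sin{\left(y \right)}.

Answer: u(x, y) = - y^{2} - 3 e^{y} - \sin{\left(y \right)}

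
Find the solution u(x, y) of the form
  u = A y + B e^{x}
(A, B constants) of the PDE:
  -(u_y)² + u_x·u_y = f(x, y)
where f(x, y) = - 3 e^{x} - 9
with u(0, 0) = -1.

Answer: u(x, y) = 3 y - e^{x}

Derivation:
Substitute the ansatz u = A y + B e^{x} into the left-hand side.
Derivatives of the ansatz:
  u_y = A
  u_x = B e^{x}
Term by term:
  -(u_y)² = - A^{2}
  u_x·u_y = A B e^{x}
So the left-hand side equals
  - A^{2} + A B e^{x}
This must equal f(x, y) = - 3 e^{x} - 9 identically.
Matching coefficients of the independent functions:
  [constant term]:  - A^{2} = -9
  [e^{x}]:  A B = -3
These equations allow (A, B) = (-3, 1) or (3, -1).
Impose the point condition(s):
  u(0, 0) = -1  ⟹  B = -1
Only A = 3, B = -1 satisfies everything.
Hence u(x, y) = 3 y - e^{x}.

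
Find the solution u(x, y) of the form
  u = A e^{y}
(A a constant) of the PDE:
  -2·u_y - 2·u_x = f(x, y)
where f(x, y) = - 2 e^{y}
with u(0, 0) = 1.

Substitute the ansatz u = A e^{y} into the left-hand side.
Derivatives of the ansatz:
  u_y = A e^{y}
  u_x = 0
Term by term:
  -2·u_y = - 2 A e^{y}
  -2·u_x = 0
So the left-hand side equals
  - 2 A e^{y}
This must equal f(x, y) = - 2 e^{y} identically.
Matching coefficients of the independent functions:
  [e^{y}]:  - 2 A = -2
Solving: A = 1.
Check against the point condition:
  u(0, 0) = 1  ⟹  A = 1  ✓
Hence u(x, y) = e^{y}.

Answer: u(x, y) = e^{y}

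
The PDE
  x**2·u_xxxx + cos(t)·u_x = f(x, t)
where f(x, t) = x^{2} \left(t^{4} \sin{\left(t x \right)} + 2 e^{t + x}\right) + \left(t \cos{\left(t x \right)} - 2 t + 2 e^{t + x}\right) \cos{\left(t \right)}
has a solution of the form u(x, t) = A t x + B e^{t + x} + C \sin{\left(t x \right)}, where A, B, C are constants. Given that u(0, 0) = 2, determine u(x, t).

Substitute the ansatz u = A t x + B e^{t + x} + C \sin{\left(t x \right)} into the left-hand side.
Derivatives of the ansatz:
  u_xxxx = B e^{t} e^{x} + C t^{4} \sin{\left(t x \right)}
  u_x = A t + B e^{t} e^{x} + C t \cos{\left(t x \right)}
Term by term:
  x**2·u_xxxx = B x^{2} e^{t} e^{x} + C t^{4} x^{2} \sin{\left(t x \right)}
  cos(t)·u_x = A t \cos{\left(t \right)} + B e^{t} e^{x} \cos{\left(t \right)} + C t \cos{\left(t \right)} \cos{\left(t x \right)}
So the left-hand side equals
  A t \cos{\left(t \right)} + B x^{2} e^{t} e^{x} + B e^{t} e^{x} \cos{\left(t \right)} + C t^{4} x^{2} \sin{\left(t x \right)} + C t \cos{\left(t \right)} \cos{\left(t x \right)}
This must equal f(x, t) identically; expanded, f = t^{4} x^{2} \sin{\left(t x \right)} + t \cos{\left(t \right)} \cos{\left(t x \right)} - 2 t \cos{\left(t \right)} + 2 x^{2} e^{t} e^{x} + 2 e^{t} e^{x} \cos{\left(t \right)}.
Matching coefficients of the independent functions:
  [t \cos{\left(t \right)}]:  A = -2
  [t \cos{\left(t \right)} \cos{\left(t x \right)}, t^{4} x^{2} \sin{\left(t x \right)}]:  C = 1
  [x^{2} e^{t} e^{x}, e^{t} e^{x} \cos{\left(t \right)}]:  B = 2
Solving: A = -2, B = 2, C = 1.
Check against the point condition:
  u(0, 0) = 2  ⟹  B = 2  ✓
Hence u(x, t) = - 2 t x + 2 e^{t + x} + \sin{\left(t x \right)}.

Answer: u(x, t) = - 2 t x + 2 e^{t + x} + \sin{\left(t x \right)}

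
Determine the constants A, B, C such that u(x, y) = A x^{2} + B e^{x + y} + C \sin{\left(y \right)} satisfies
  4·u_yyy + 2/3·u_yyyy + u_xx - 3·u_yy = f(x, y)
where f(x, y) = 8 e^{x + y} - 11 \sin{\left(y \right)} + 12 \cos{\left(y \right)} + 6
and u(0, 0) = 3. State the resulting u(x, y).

Substitute the ansatz u = A x^{2} + B e^{x + y} + C \sin{\left(y \right)} into the left-hand side.
Derivatives of the ansatz:
  u_yyy = B e^{x} e^{y} - C \cos{\left(y \right)}
  u_yyyy = B e^{x} e^{y} + C \sin{\left(y \right)}
  u_xx = 2 A + B e^{x} e^{y}
  u_yy = B e^{x} e^{y} - C \sin{\left(y \right)}
Term by term:
  4·u_yyy = 4 B e^{x} e^{y} - 4 C \cos{\left(y \right)}
  2/3·u_yyyy = \frac{2 B e^{x} e^{y}}{3} + \frac{2 C \sin{\left(y \right)}}{3}
  u_xx = 2 A + B e^{x} e^{y}
  -3·u_yy = - 3 B e^{x} e^{y} + 3 C \sin{\left(y \right)}
So the left-hand side equals
  2 A + \frac{8 B e^{x} e^{y}}{3} + \frac{11 C \sin{\left(y \right)}}{3} - 4 C \cos{\left(y \right)}
This must equal f(x, y) identically; expanded, f = 8 e^{x} e^{y} - 11 \sin{\left(y \right)} + 12 \cos{\left(y \right)} + 6.
Matching coefficients of the independent functions:
  [constant term]:  2 A = 6
  [e^{x} e^{y}]:  \frac{8 B}{3} = 8
  [\sin{\left(y \right)}]:  \frac{11 C}{3} = -11
  [\cos{\left(y \right)}]:  - 4 C = 12
Solving: A = 3, B = 3, C = -3.
Check against the point condition:
  u(0, 0) = 3  ⟹  B = 3  ✓
Hence u(x, y) = 3 x^{2} + 3 e^{x + y} - 3 \sin{\left(y \right)}.

Answer: u(x, y) = 3 x^{2} + 3 e^{x + y} - 3 \sin{\left(y \right)}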